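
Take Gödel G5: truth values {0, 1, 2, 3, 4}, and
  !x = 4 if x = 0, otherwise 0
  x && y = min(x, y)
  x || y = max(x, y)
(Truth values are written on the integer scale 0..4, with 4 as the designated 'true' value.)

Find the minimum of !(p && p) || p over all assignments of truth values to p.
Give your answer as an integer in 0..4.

1

Take p = 1:
p && p = 1 && 1 = 1
!(p && p) = !1 = 0
!(p && p) || p = 0 || 1 = 1
No assignment yields a value below 1, so this is the minimum.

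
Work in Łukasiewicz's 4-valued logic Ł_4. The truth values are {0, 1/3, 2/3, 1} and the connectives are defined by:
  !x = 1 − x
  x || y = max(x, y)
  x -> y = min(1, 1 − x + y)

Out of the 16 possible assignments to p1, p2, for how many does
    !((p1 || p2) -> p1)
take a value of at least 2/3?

p1 = 0, p2 = 0 ↦ 0  <
p1 = 0, p2 = 1/3 ↦ 1/3  <
p1 = 0, p2 = 2/3 ↦ 2/3  ≥
p1 = 0, p2 = 1 ↦ 1  ≥
p1 = 1/3, p2 = 0 ↦ 0  <
p1 = 1/3, p2 = 1/3 ↦ 0  <
p1 = 1/3, p2 = 2/3 ↦ 1/3  <
p1 = 1/3, p2 = 1 ↦ 2/3  ≥
p1 = 2/3, p2 = 0 ↦ 0  <
p1 = 2/3, p2 = 1/3 ↦ 0  <
p1 = 2/3, p2 = 2/3 ↦ 0  <
p1 = 2/3, p2 = 1 ↦ 1/3  <
p1 = 1, p2 = 0 ↦ 0  <
p1 = 1, p2 = 1/3 ↦ 0  <
p1 = 1, p2 = 2/3 ↦ 0  <
p1 = 1, p2 = 1 ↦ 0  <
So 3 of the 16 assignments meet the threshold.

3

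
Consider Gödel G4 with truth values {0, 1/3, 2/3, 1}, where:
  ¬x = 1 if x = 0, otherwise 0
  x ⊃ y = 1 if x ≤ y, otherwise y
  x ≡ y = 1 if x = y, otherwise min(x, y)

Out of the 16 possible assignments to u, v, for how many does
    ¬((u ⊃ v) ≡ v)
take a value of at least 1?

u = 0, v = 0 ↦ 1  ≥
u = 0, v = 1/3 ↦ 0  <
u = 0, v = 2/3 ↦ 0  <
u = 0, v = 1 ↦ 0  <
u = 1/3, v = 0 ↦ 0  <
u = 1/3, v = 1/3 ↦ 0  <
u = 1/3, v = 2/3 ↦ 0  <
u = 1/3, v = 1 ↦ 0  <
u = 2/3, v = 0 ↦ 0  <
u = 2/3, v = 1/3 ↦ 0  <
u = 2/3, v = 2/3 ↦ 0  <
u = 2/3, v = 1 ↦ 0  <
u = 1, v = 0 ↦ 0  <
u = 1, v = 1/3 ↦ 0  <
u = 1, v = 2/3 ↦ 0  <
u = 1, v = 1 ↦ 0  <
So 1 of the 16 assignments meets the threshold.

1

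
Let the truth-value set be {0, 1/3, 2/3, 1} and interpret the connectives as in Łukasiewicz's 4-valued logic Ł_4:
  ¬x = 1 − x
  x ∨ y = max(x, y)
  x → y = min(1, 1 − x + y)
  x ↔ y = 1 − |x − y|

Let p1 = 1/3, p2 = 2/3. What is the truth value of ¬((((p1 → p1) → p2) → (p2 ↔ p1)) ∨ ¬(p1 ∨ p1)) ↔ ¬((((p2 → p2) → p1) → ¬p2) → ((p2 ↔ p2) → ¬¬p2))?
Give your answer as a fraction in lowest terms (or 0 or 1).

2/3

p1 → p1 = 1/3 → 1/3 = 1
(p1 → p1) → p2 = 1 → 2/3 = 2/3
p2 ↔ p1 = 2/3 ↔ 1/3 = 2/3
((p1 → p1) → p2) → (p2 ↔ p1) = 2/3 → 2/3 = 1
p1 ∨ p1 = 1/3 ∨ 1/3 = 1/3
¬(p1 ∨ p1) = ¬1/3 = 2/3
(((p1 → p1) → p2) → (p2 ↔ p1)) ∨ ¬(p1 ∨ p1) = 1 ∨ 2/3 = 1
¬((((p1 → p1) → p2) → (p2 ↔ p1)) ∨ ¬(p1 ∨ p1)) = ¬1 = 0
p2 → p2 = 2/3 → 2/3 = 1
(p2 → p2) → p1 = 1 → 1/3 = 1/3
¬p2 = ¬2/3 = 1/3
((p2 → p2) → p1) → ¬p2 = 1/3 → 1/3 = 1
p2 ↔ p2 = 2/3 ↔ 2/3 = 1
¬p2 = ¬2/3 = 1/3
¬¬p2 = ¬1/3 = 2/3
(p2 ↔ p2) → ¬¬p2 = 1 → 2/3 = 2/3
(((p2 → p2) → p1) → ¬p2) → ((p2 ↔ p2) → ¬¬p2) = 1 → 2/3 = 2/3
¬((((p2 → p2) → p1) → ¬p2) → ((p2 ↔ p2) → ¬¬p2)) = ¬2/3 = 1/3
¬((((p1 → p1) → p2) → (p2 ↔ p1)) ∨ ¬(p1 ∨ p1)) ↔ ¬((((p2 → p2) → p1) → ¬p2) → ((p2 ↔ p2) → ¬¬p2)) = 0 ↔ 1/3 = 2/3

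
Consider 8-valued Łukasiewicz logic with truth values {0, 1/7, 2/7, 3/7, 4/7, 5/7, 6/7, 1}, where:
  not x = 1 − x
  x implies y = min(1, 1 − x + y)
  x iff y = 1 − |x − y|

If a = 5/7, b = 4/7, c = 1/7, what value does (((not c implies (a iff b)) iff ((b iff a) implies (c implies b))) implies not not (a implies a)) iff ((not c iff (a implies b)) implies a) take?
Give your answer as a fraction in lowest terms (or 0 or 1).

5/7

not c = not 1/7 = 6/7
a iff b = 5/7 iff 4/7 = 6/7
not c implies (a iff b) = 6/7 implies 6/7 = 1
b iff a = 4/7 iff 5/7 = 6/7
c implies b = 1/7 implies 4/7 = 1
(b iff a) implies (c implies b) = 6/7 implies 1 = 1
(not c implies (a iff b)) iff ((b iff a) implies (c implies b)) = 1 iff 1 = 1
a implies a = 5/7 implies 5/7 = 1
not (a implies a) = not 1 = 0
not not (a implies a) = not 0 = 1
((not c implies (a iff b)) iff ((b iff a) implies (c implies b))) implies not not (a implies a) = 1 implies 1 = 1
not c = not 1/7 = 6/7
a implies b = 5/7 implies 4/7 = 6/7
not c iff (a implies b) = 6/7 iff 6/7 = 1
(not c iff (a implies b)) implies a = 1 implies 5/7 = 5/7
(((not c implies (a iff b)) iff ((b iff a) implies (c implies b))) implies not not (a implies a)) iff ((not c iff (a implies b)) implies a) = 1 iff 5/7 = 5/7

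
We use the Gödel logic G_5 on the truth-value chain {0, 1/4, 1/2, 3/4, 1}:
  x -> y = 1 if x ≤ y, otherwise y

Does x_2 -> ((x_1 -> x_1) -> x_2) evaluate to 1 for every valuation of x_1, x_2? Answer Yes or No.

At x_1 = 0, x_2 = 1/2, for instance:
x_1 -> x_1 = 0 -> 0 = 1
(x_1 -> x_1) -> x_2 = 1 -> 1/2 = 1/2
x_2 -> ((x_1 -> x_1) -> x_2) = 1/2 -> 1/2 = 1
and checking the remaining 24 assignments likewise gives ≥ 1 in every case.

Yes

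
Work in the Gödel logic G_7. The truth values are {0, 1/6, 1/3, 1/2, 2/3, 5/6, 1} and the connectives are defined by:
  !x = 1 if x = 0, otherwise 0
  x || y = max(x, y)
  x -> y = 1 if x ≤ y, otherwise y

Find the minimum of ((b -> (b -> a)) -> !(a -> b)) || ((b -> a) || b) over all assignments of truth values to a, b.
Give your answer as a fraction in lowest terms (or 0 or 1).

Take a = 1/6, b = 1/3:
b -> a = 1/3 -> 1/6 = 1/6
b -> (b -> a) = 1/3 -> 1/6 = 1/6
a -> b = 1/6 -> 1/3 = 1
!(a -> b) = !1 = 0
(b -> (b -> a)) -> !(a -> b) = 1/6 -> 0 = 0
b -> a = 1/3 -> 1/6 = 1/6
(b -> a) || b = 1/6 || 1/3 = 1/3
((b -> (b -> a)) -> !(a -> b)) || ((b -> a) || b) = 0 || 1/3 = 1/3
No assignment yields a value below 1/3, so this is the minimum.

1/3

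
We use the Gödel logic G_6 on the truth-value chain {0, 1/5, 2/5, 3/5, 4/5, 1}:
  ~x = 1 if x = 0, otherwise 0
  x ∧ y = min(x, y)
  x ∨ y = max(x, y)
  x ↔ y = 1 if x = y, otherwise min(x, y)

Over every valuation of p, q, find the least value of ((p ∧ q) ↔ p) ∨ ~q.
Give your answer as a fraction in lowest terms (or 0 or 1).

Take p = 2/5, q = 1/5:
p ∧ q = 2/5 ∧ 1/5 = 1/5
(p ∧ q) ↔ p = 1/5 ↔ 2/5 = 1/5
~q = ~1/5 = 0
((p ∧ q) ↔ p) ∨ ~q = 1/5 ∨ 0 = 1/5
No assignment yields a value below 1/5, so this is the minimum.

1/5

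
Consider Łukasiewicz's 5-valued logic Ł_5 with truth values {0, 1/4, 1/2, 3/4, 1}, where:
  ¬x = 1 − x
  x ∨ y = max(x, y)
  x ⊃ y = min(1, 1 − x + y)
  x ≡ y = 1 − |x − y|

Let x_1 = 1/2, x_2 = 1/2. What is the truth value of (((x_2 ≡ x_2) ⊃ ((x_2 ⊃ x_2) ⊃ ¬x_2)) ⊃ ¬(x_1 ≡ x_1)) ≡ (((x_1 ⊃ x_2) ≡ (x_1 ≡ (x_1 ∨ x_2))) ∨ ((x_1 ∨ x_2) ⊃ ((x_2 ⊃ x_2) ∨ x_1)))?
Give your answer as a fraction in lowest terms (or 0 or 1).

1/2

x_2 ≡ x_2 = 1/2 ≡ 1/2 = 1
x_2 ⊃ x_2 = 1/2 ⊃ 1/2 = 1
¬x_2 = ¬1/2 = 1/2
(x_2 ⊃ x_2) ⊃ ¬x_2 = 1 ⊃ 1/2 = 1/2
(x_2 ≡ x_2) ⊃ ((x_2 ⊃ x_2) ⊃ ¬x_2) = 1 ⊃ 1/2 = 1/2
x_1 ≡ x_1 = 1/2 ≡ 1/2 = 1
¬(x_1 ≡ x_1) = ¬1 = 0
((x_2 ≡ x_2) ⊃ ((x_2 ⊃ x_2) ⊃ ¬x_2)) ⊃ ¬(x_1 ≡ x_1) = 1/2 ⊃ 0 = 1/2
x_1 ⊃ x_2 = 1/2 ⊃ 1/2 = 1
x_1 ∨ x_2 = 1/2 ∨ 1/2 = 1/2
x_1 ≡ (x_1 ∨ x_2) = 1/2 ≡ 1/2 = 1
(x_1 ⊃ x_2) ≡ (x_1 ≡ (x_1 ∨ x_2)) = 1 ≡ 1 = 1
x_1 ∨ x_2 = 1/2 ∨ 1/2 = 1/2
x_2 ⊃ x_2 = 1/2 ⊃ 1/2 = 1
(x_2 ⊃ x_2) ∨ x_1 = 1 ∨ 1/2 = 1
(x_1 ∨ x_2) ⊃ ((x_2 ⊃ x_2) ∨ x_1) = 1/2 ⊃ 1 = 1
((x_1 ⊃ x_2) ≡ (x_1 ≡ (x_1 ∨ x_2))) ∨ ((x_1 ∨ x_2) ⊃ ((x_2 ⊃ x_2) ∨ x_1)) = 1 ∨ 1 = 1
(((x_2 ≡ x_2) ⊃ ((x_2 ⊃ x_2) ⊃ ¬x_2)) ⊃ ¬(x_1 ≡ x_1)) ≡ (((x_1 ⊃ x_2) ≡ (x_1 ≡ (x_1 ∨ x_2))) ∨ ((x_1 ∨ x_2) ⊃ ((x_2 ⊃ x_2) ∨ x_1))) = 1/2 ≡ 1 = 1/2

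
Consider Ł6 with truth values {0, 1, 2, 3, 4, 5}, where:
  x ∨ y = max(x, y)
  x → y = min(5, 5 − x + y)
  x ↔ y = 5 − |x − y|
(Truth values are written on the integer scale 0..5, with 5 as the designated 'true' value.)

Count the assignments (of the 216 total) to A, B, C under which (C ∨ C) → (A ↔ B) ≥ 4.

176

value 5: 146 assignments (counts)
value 4: 30 assignments (counts)
value 3: 20 assignments
value 2: 12 assignments
value 1: 6 assignments
value 0: 2 assignments
So 176 of the 216 assignments meet the threshold.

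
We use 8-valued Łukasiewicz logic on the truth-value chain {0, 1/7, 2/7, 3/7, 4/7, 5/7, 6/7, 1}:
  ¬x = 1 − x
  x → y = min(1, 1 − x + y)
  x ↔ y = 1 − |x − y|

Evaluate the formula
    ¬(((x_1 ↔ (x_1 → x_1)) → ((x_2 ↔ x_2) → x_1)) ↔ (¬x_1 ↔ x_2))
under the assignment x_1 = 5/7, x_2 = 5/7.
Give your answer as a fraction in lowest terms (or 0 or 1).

x_1 → x_1 = 5/7 → 5/7 = 1
x_1 ↔ (x_1 → x_1) = 5/7 ↔ 1 = 5/7
x_2 ↔ x_2 = 5/7 ↔ 5/7 = 1
(x_2 ↔ x_2) → x_1 = 1 → 5/7 = 5/7
(x_1 ↔ (x_1 → x_1)) → ((x_2 ↔ x_2) → x_1) = 5/7 → 5/7 = 1
¬x_1 = ¬5/7 = 2/7
¬x_1 ↔ x_2 = 2/7 ↔ 5/7 = 4/7
((x_1 ↔ (x_1 → x_1)) → ((x_2 ↔ x_2) → x_1)) ↔ (¬x_1 ↔ x_2) = 1 ↔ 4/7 = 4/7
¬(((x_1 ↔ (x_1 → x_1)) → ((x_2 ↔ x_2) → x_1)) ↔ (¬x_1 ↔ x_2)) = ¬4/7 = 3/7

3/7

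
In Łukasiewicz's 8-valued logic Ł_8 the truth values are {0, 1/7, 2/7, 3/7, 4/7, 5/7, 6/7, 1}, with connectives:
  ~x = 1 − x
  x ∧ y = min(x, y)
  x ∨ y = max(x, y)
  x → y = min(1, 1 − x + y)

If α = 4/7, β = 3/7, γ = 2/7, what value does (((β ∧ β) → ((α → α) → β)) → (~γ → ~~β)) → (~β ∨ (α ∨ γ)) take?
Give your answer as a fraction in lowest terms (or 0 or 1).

6/7

β ∧ β = 3/7 ∧ 3/7 = 3/7
α → α = 4/7 → 4/7 = 1
(α → α) → β = 1 → 3/7 = 3/7
(β ∧ β) → ((α → α) → β) = 3/7 → 3/7 = 1
~γ = ~2/7 = 5/7
~β = ~3/7 = 4/7
~~β = ~4/7 = 3/7
~γ → ~~β = 5/7 → 3/7 = 5/7
((β ∧ β) → ((α → α) → β)) → (~γ → ~~β) = 1 → 5/7 = 5/7
~β = ~3/7 = 4/7
α ∨ γ = 4/7 ∨ 2/7 = 4/7
~β ∨ (α ∨ γ) = 4/7 ∨ 4/7 = 4/7
(((β ∧ β) → ((α → α) → β)) → (~γ → ~~β)) → (~β ∨ (α ∨ γ)) = 5/7 → 4/7 = 6/7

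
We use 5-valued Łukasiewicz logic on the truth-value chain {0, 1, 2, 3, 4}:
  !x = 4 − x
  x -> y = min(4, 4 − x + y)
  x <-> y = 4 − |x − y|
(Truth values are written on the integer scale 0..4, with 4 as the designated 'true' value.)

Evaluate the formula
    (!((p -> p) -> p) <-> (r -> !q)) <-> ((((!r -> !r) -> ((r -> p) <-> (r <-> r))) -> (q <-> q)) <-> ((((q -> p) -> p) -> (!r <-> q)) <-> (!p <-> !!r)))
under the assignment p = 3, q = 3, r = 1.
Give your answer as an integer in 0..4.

p -> p = 3 -> 3 = 4
(p -> p) -> p = 4 -> 3 = 3
!((p -> p) -> p) = !3 = 1
!q = !3 = 1
r -> !q = 1 -> 1 = 4
!((p -> p) -> p) <-> (r -> !q) = 1 <-> 4 = 1
!r = !1 = 3
!r = !1 = 3
!r -> !r = 3 -> 3 = 4
r -> p = 1 -> 3 = 4
r <-> r = 1 <-> 1 = 4
(r -> p) <-> (r <-> r) = 4 <-> 4 = 4
(!r -> !r) -> ((r -> p) <-> (r <-> r)) = 4 -> 4 = 4
q <-> q = 3 <-> 3 = 4
((!r -> !r) -> ((r -> p) <-> (r <-> r))) -> (q <-> q) = 4 -> 4 = 4
q -> p = 3 -> 3 = 4
(q -> p) -> p = 4 -> 3 = 3
!r = !1 = 3
!r <-> q = 3 <-> 3 = 4
((q -> p) -> p) -> (!r <-> q) = 3 -> 4 = 4
!p = !3 = 1
!r = !1 = 3
!!r = !3 = 1
!p <-> !!r = 1 <-> 1 = 4
(((q -> p) -> p) -> (!r <-> q)) <-> (!p <-> !!r) = 4 <-> 4 = 4
(((!r -> !r) -> ((r -> p) <-> (r <-> r))) -> (q <-> q)) <-> ((((q -> p) -> p) -> (!r <-> q)) <-> (!p <-> !!r)) = 4 <-> 4 = 4
(!((p -> p) -> p) <-> (r -> !q)) <-> ((((!r -> !r) -> ((r -> p) <-> (r <-> r))) -> (q <-> q)) <-> ((((q -> p) -> p) -> (!r <-> q)) <-> (!p <-> !!r))) = 1 <-> 4 = 1

1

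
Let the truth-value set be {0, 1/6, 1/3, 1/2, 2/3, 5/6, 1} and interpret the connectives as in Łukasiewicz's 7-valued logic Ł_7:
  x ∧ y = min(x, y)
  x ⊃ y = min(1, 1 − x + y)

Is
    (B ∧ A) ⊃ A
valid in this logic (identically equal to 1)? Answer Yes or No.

Yes

At A = 5/6, B = 1/6, for instance:
B ∧ A = 1/6 ∧ 5/6 = 1/6
(B ∧ A) ⊃ A = 1/6 ⊃ 5/6 = 1
and checking the remaining 48 assignments likewise gives ≥ 1 in every case.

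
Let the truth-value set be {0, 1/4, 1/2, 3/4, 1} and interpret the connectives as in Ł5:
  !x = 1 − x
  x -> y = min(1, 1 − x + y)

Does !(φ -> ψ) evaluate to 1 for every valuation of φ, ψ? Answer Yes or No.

No

Counterexample: take φ = 0, ψ = 0.
φ -> ψ = 0 -> 0 = 1
!(φ -> ψ) = !1 = 0
This gives 0 ≠ 1.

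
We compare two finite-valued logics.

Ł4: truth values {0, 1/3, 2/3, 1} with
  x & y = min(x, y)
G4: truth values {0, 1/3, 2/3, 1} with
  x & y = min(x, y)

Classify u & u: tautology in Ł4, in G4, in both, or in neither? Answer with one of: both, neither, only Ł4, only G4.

neither

In Ł4: at u = 0 the value is 0 — not a tautology.
In G4: at u = 0 the value is 0 — not a tautology.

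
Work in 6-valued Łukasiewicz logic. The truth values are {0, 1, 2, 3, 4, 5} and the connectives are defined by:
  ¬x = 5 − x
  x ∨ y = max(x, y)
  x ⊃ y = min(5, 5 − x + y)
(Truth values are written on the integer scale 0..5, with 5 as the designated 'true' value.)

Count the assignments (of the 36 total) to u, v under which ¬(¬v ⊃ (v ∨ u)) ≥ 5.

value 5: 1 assignment (counts)
value 4: 1 assignment
value 3: 3 assignments
value 2: 2 assignments
value 1: 5 assignments
value 0: 24 assignments
So 1 of the 36 assignments meets the threshold.

1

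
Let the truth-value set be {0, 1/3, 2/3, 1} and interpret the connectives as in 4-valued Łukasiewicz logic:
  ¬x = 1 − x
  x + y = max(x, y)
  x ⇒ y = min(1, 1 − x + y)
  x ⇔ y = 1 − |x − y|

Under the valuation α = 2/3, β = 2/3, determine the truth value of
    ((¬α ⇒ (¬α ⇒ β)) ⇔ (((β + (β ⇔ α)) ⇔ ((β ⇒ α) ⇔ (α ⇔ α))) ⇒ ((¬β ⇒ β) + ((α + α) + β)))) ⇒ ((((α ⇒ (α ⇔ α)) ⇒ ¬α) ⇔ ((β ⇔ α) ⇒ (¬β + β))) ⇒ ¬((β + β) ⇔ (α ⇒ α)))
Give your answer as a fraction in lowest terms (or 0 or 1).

¬α = ¬2/3 = 1/3
¬α = ¬2/3 = 1/3
¬α ⇒ β = 1/3 ⇒ 2/3 = 1
¬α ⇒ (¬α ⇒ β) = 1/3 ⇒ 1 = 1
β ⇔ α = 2/3 ⇔ 2/3 = 1
β + (β ⇔ α) = 2/3 + 1 = 1
β ⇒ α = 2/3 ⇒ 2/3 = 1
α ⇔ α = 2/3 ⇔ 2/3 = 1
(β ⇒ α) ⇔ (α ⇔ α) = 1 ⇔ 1 = 1
(β + (β ⇔ α)) ⇔ ((β ⇒ α) ⇔ (α ⇔ α)) = 1 ⇔ 1 = 1
¬β = ¬2/3 = 1/3
¬β ⇒ β = 1/3 ⇒ 2/3 = 1
α + α = 2/3 + 2/3 = 2/3
(α + α) + β = 2/3 + 2/3 = 2/3
(¬β ⇒ β) + ((α + α) + β) = 1 + 2/3 = 1
((β + (β ⇔ α)) ⇔ ((β ⇒ α) ⇔ (α ⇔ α))) ⇒ ((¬β ⇒ β) + ((α + α) + β)) = 1 ⇒ 1 = 1
(¬α ⇒ (¬α ⇒ β)) ⇔ (((β + (β ⇔ α)) ⇔ ((β ⇒ α) ⇔ (α ⇔ α))) ⇒ ((¬β ⇒ β) + ((α + α) + β))) = 1 ⇔ 1 = 1
α ⇔ α = 2/3 ⇔ 2/3 = 1
α ⇒ (α ⇔ α) = 2/3 ⇒ 1 = 1
¬α = ¬2/3 = 1/3
(α ⇒ (α ⇔ α)) ⇒ ¬α = 1 ⇒ 1/3 = 1/3
β ⇔ α = 2/3 ⇔ 2/3 = 1
¬β = ¬2/3 = 1/3
¬β + β = 1/3 + 2/3 = 2/3
(β ⇔ α) ⇒ (¬β + β) = 1 ⇒ 2/3 = 2/3
((α ⇒ (α ⇔ α)) ⇒ ¬α) ⇔ ((β ⇔ α) ⇒ (¬β + β)) = 1/3 ⇔ 2/3 = 2/3
β + β = 2/3 + 2/3 = 2/3
α ⇒ α = 2/3 ⇒ 2/3 = 1
(β + β) ⇔ (α ⇒ α) = 2/3 ⇔ 1 = 2/3
¬((β + β) ⇔ (α ⇒ α)) = ¬2/3 = 1/3
(((α ⇒ (α ⇔ α)) ⇒ ¬α) ⇔ ((β ⇔ α) ⇒ (¬β + β))) ⇒ ¬((β + β) ⇔ (α ⇒ α)) = 2/3 ⇒ 1/3 = 2/3
((¬α ⇒ (¬α ⇒ β)) ⇔ (((β + (β ⇔ α)) ⇔ ((β ⇒ α) ⇔ (α ⇔ α))) ⇒ ((¬β ⇒ β) + ((α + α) + β)))) ⇒ ((((α ⇒ (α ⇔ α)) ⇒ ¬α) ⇔ ((β ⇔ α) ⇒ (¬β + β))) ⇒ ¬((β + β) ⇔ (α ⇒ α))) = 1 ⇒ 2/3 = 2/3

2/3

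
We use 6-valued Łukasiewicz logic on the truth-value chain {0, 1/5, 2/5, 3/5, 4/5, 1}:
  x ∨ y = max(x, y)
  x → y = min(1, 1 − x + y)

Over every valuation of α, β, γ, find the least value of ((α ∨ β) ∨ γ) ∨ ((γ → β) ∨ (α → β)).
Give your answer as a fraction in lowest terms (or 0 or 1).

Take α = 2/5, β = 0, γ = 2/5:
α ∨ β = 2/5 ∨ 0 = 2/5
(α ∨ β) ∨ γ = 2/5 ∨ 2/5 = 2/5
γ → β = 2/5 → 0 = 3/5
α → β = 2/5 → 0 = 3/5
(γ → β) ∨ (α → β) = 3/5 ∨ 3/5 = 3/5
((α ∨ β) ∨ γ) ∨ ((γ → β) ∨ (α → β)) = 2/5 ∨ 3/5 = 3/5
No assignment yields a value below 3/5, so this is the minimum.

3/5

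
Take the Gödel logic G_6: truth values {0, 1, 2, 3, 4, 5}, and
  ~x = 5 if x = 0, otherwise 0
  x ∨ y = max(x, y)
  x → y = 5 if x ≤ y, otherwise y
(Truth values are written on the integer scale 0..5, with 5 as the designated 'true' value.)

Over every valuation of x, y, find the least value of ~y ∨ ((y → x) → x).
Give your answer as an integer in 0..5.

1

Take x = 1, y = 1:
~y = ~1 = 0
y → x = 1 → 1 = 5
(y → x) → x = 5 → 1 = 1
~y ∨ ((y → x) → x) = 0 ∨ 1 = 1
No assignment yields a value below 1, so this is the minimum.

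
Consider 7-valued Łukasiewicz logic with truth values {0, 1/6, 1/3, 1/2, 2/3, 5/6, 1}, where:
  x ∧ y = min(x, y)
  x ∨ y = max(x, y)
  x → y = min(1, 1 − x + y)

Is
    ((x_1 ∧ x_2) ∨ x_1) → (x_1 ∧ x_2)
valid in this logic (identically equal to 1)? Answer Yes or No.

No

Counterexample: take x_1 = 1/6, x_2 = 0.
x_1 ∧ x_2 = 1/6 ∧ 0 = 0
(x_1 ∧ x_2) ∨ x_1 = 0 ∨ 1/6 = 1/6
((x_1 ∧ x_2) ∨ x_1) → (x_1 ∧ x_2) = 1/6 → 0 = 5/6
This gives 5/6 ≠ 1.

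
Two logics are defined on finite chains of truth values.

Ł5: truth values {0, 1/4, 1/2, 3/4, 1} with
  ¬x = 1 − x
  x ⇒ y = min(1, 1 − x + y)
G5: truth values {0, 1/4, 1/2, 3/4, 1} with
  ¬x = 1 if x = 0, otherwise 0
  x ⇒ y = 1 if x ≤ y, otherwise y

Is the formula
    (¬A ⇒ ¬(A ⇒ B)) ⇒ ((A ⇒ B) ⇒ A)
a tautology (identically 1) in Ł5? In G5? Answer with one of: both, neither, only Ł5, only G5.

In Ł5: every assignment gives 1 — tautology.
In G5: at A = 1/4, B = 1/4 the value is 1/4 — not a tautology.

only Ł5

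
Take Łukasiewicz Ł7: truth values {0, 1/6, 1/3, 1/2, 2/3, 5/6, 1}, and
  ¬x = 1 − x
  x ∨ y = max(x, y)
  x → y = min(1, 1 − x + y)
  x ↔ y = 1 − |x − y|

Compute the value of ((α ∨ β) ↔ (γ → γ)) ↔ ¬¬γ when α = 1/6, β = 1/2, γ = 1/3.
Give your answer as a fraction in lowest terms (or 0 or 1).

5/6

α ∨ β = 1/6 ∨ 1/2 = 1/2
γ → γ = 1/3 → 1/3 = 1
(α ∨ β) ↔ (γ → γ) = 1/2 ↔ 1 = 1/2
¬γ = ¬1/3 = 2/3
¬¬γ = ¬2/3 = 1/3
((α ∨ β) ↔ (γ → γ)) ↔ ¬¬γ = 1/2 ↔ 1/3 = 5/6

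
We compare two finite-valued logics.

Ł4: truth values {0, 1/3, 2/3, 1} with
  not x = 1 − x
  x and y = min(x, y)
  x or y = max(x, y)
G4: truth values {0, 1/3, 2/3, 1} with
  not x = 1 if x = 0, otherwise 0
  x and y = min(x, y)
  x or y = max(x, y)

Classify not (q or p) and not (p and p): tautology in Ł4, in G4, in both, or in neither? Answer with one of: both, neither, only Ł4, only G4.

neither

In Ł4: at p = 0, q = 1/3 the value is 2/3 — not a tautology.
In G4: at p = 0, q = 1/3 the value is 0 — not a tautology.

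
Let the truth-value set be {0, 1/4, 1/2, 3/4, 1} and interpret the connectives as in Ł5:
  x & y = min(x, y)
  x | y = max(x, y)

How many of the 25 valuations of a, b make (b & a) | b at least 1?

value 1: 5 assignments (counts)
value 3/4: 5 assignments
value 1/2: 5 assignments
value 1/4: 5 assignments
value 0: 5 assignments
So 5 of the 25 assignments meet the threshold.

5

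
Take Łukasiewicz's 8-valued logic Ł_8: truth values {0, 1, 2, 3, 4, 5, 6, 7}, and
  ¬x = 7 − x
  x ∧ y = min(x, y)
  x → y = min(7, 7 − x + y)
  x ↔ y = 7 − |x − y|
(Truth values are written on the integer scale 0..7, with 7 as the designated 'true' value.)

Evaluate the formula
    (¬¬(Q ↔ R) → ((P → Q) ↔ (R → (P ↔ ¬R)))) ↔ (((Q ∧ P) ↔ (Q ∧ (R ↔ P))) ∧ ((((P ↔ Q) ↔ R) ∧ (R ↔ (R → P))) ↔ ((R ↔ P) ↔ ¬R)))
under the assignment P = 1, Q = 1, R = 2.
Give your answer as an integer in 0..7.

Q ↔ R = 1 ↔ 2 = 6
¬(Q ↔ R) = ¬6 = 1
¬¬(Q ↔ R) = ¬1 = 6
P → Q = 1 → 1 = 7
¬R = ¬2 = 5
P ↔ ¬R = 1 ↔ 5 = 3
R → (P ↔ ¬R) = 2 → 3 = 7
(P → Q) ↔ (R → (P ↔ ¬R)) = 7 ↔ 7 = 7
¬¬(Q ↔ R) → ((P → Q) ↔ (R → (P ↔ ¬R))) = 6 → 7 = 7
Q ∧ P = 1 ∧ 1 = 1
R ↔ P = 2 ↔ 1 = 6
Q ∧ (R ↔ P) = 1 ∧ 6 = 1
(Q ∧ P) ↔ (Q ∧ (R ↔ P)) = 1 ↔ 1 = 7
P ↔ Q = 1 ↔ 1 = 7
(P ↔ Q) ↔ R = 7 ↔ 2 = 2
R → P = 2 → 1 = 6
R ↔ (R → P) = 2 ↔ 6 = 3
((P ↔ Q) ↔ R) ∧ (R ↔ (R → P)) = 2 ∧ 3 = 2
R ↔ P = 2 ↔ 1 = 6
¬R = ¬2 = 5
(R ↔ P) ↔ ¬R = 6 ↔ 5 = 6
(((P ↔ Q) ↔ R) ∧ (R ↔ (R → P))) ↔ ((R ↔ P) ↔ ¬R) = 2 ↔ 6 = 3
((Q ∧ P) ↔ (Q ∧ (R ↔ P))) ∧ ((((P ↔ Q) ↔ R) ∧ (R ↔ (R → P))) ↔ ((R ↔ P) ↔ ¬R)) = 7 ∧ 3 = 3
(¬¬(Q ↔ R) → ((P → Q) ↔ (R → (P ↔ ¬R)))) ↔ (((Q ∧ P) ↔ (Q ∧ (R ↔ P))) ∧ ((((P ↔ Q) ↔ R) ∧ (R ↔ (R → P))) ↔ ((R ↔ P) ↔ ¬R))) = 7 ↔ 3 = 3

3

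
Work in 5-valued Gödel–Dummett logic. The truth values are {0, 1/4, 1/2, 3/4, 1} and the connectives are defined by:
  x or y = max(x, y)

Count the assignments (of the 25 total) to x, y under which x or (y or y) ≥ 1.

value 1: 9 assignments (counts)
value 3/4: 7 assignments
value 1/2: 5 assignments
value 1/4: 3 assignments
value 0: 1 assignment
So 9 of the 25 assignments meet the threshold.

9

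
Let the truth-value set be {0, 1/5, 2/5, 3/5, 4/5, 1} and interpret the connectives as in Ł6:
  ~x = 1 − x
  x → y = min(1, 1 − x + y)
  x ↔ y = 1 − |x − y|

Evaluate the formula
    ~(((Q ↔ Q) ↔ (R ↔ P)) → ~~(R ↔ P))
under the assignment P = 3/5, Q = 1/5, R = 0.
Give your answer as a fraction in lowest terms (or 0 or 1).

0

Q ↔ Q = 1/5 ↔ 1/5 = 1
R ↔ P = 0 ↔ 3/5 = 2/5
(Q ↔ Q) ↔ (R ↔ P) = 1 ↔ 2/5 = 2/5
R ↔ P = 0 ↔ 3/5 = 2/5
~(R ↔ P) = ~2/5 = 3/5
~~(R ↔ P) = ~3/5 = 2/5
((Q ↔ Q) ↔ (R ↔ P)) → ~~(R ↔ P) = 2/5 → 2/5 = 1
~(((Q ↔ Q) ↔ (R ↔ P)) → ~~(R ↔ P)) = ~1 = 0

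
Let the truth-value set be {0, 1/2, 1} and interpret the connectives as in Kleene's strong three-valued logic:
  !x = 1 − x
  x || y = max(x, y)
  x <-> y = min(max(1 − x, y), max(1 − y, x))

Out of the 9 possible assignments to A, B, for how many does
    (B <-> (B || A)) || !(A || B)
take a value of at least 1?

4

A = 0, B = 0 ↦ 1  ≥
A = 0, B = 1/2 ↦ 1/2  <
A = 0, B = 1 ↦ 1  ≥
A = 1/2, B = 0 ↦ 1/2  <
A = 1/2, B = 1/2 ↦ 1/2  <
A = 1/2, B = 1 ↦ 1  ≥
A = 1, B = 0 ↦ 0  <
A = 1, B = 1/2 ↦ 1/2  <
A = 1, B = 1 ↦ 1  ≥
So 4 of the 9 assignments meet the threshold.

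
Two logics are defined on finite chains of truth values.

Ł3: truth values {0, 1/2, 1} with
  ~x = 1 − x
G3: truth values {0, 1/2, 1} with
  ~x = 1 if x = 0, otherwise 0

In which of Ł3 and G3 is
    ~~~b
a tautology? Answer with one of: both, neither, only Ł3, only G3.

neither

In Ł3: at b = 1/2 the value is 1/2 — not a tautology.
In G3: at b = 1/2 the value is 0 — not a tautology.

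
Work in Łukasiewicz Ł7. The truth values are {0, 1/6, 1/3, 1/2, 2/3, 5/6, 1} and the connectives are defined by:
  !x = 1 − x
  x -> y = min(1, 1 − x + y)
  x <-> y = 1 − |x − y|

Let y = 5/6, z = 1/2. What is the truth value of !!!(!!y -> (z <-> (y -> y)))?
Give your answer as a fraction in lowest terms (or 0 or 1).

1/3

!y = !5/6 = 1/6
!!y = !1/6 = 5/6
y -> y = 5/6 -> 5/6 = 1
z <-> (y -> y) = 1/2 <-> 1 = 1/2
!!y -> (z <-> (y -> y)) = 5/6 -> 1/2 = 2/3
!(!!y -> (z <-> (y -> y))) = !2/3 = 1/3
!!(!!y -> (z <-> (y -> y))) = !1/3 = 2/3
!!!(!!y -> (z <-> (y -> y))) = !2/3 = 1/3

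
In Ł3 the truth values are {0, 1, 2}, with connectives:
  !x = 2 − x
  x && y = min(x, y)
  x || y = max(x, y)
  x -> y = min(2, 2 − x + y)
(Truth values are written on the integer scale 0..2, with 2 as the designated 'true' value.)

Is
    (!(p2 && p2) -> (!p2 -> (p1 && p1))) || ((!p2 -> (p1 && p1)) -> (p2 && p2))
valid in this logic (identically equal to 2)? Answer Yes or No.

No

Counterexample: take p1 = 1, p2 = 0.
p2 && p2 = 0 && 0 = 0
!(p2 && p2) = !0 = 2
!p2 = !0 = 2
p1 && p1 = 1 && 1 = 1
!p2 -> (p1 && p1) = 2 -> 1 = 1
!(p2 && p2) -> (!p2 -> (p1 && p1)) = 2 -> 1 = 1
!p2 = !0 = 2
p1 && p1 = 1 && 1 = 1
!p2 -> (p1 && p1) = 2 -> 1 = 1
p2 && p2 = 0 && 0 = 0
(!p2 -> (p1 && p1)) -> (p2 && p2) = 1 -> 0 = 1
(!(p2 && p2) -> (!p2 -> (p1 && p1))) || ((!p2 -> (p1 && p1)) -> (p2 && p2)) = 1 || 1 = 1
This gives 1 ≠ 2.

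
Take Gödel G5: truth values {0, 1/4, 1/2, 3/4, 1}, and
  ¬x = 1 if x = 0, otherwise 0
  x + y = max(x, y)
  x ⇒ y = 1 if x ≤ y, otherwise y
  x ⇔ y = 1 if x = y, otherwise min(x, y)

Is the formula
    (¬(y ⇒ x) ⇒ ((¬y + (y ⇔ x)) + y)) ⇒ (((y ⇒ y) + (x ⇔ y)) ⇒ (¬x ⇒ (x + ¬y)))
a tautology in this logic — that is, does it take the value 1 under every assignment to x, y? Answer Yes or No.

Counterexample: take x = 0, y = 1/4.
y ⇒ x = 1/4 ⇒ 0 = 0
¬(y ⇒ x) = ¬0 = 1
¬y = ¬1/4 = 0
y ⇔ x = 1/4 ⇔ 0 = 0
¬y + (y ⇔ x) = 0 + 0 = 0
(¬y + (y ⇔ x)) + y = 0 + 1/4 = 1/4
¬(y ⇒ x) ⇒ ((¬y + (y ⇔ x)) + y) = 1 ⇒ 1/4 = 1/4
y ⇒ y = 1/4 ⇒ 1/4 = 1
x ⇔ y = 0 ⇔ 1/4 = 0
(y ⇒ y) + (x ⇔ y) = 1 + 0 = 1
¬x = ¬0 = 1
¬y = ¬1/4 = 0
x + ¬y = 0 + 0 = 0
¬x ⇒ (x + ¬y) = 1 ⇒ 0 = 0
((y ⇒ y) + (x ⇔ y)) ⇒ (¬x ⇒ (x + ¬y)) = 1 ⇒ 0 = 0
(¬(y ⇒ x) ⇒ ((¬y + (y ⇔ x)) + y)) ⇒ (((y ⇒ y) + (x ⇔ y)) ⇒ (¬x ⇒ (x + ¬y))) = 1/4 ⇒ 0 = 0
This gives 0 ≠ 1.

No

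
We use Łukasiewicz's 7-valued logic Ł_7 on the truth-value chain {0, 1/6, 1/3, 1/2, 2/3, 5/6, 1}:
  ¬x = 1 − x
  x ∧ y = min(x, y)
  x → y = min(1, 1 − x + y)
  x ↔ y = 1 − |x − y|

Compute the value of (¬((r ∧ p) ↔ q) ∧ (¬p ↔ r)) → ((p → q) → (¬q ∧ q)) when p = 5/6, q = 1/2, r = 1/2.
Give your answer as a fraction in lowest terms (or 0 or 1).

1

r ∧ p = 1/2 ∧ 5/6 = 1/2
(r ∧ p) ↔ q = 1/2 ↔ 1/2 = 1
¬((r ∧ p) ↔ q) = ¬1 = 0
¬p = ¬5/6 = 1/6
¬p ↔ r = 1/6 ↔ 1/2 = 2/3
¬((r ∧ p) ↔ q) ∧ (¬p ↔ r) = 0 ∧ 2/3 = 0
p → q = 5/6 → 1/2 = 2/3
¬q = ¬1/2 = 1/2
¬q ∧ q = 1/2 ∧ 1/2 = 1/2
(p → q) → (¬q ∧ q) = 2/3 → 1/2 = 5/6
(¬((r ∧ p) ↔ q) ∧ (¬p ↔ r)) → ((p → q) → (¬q ∧ q)) = 0 → 5/6 = 1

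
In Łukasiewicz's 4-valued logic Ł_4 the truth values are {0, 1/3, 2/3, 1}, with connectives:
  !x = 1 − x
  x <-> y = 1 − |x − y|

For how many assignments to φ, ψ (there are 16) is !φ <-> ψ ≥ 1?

4

φ = 0, ψ = 0 ↦ 0  <
φ = 0, ψ = 1/3 ↦ 1/3  <
φ = 0, ψ = 2/3 ↦ 2/3  <
φ = 0, ψ = 1 ↦ 1  ≥
φ = 1/3, ψ = 0 ↦ 1/3  <
φ = 1/3, ψ = 1/3 ↦ 2/3  <
φ = 1/3, ψ = 2/3 ↦ 1  ≥
φ = 1/3, ψ = 1 ↦ 2/3  <
φ = 2/3, ψ = 0 ↦ 2/3  <
φ = 2/3, ψ = 1/3 ↦ 1  ≥
φ = 2/3, ψ = 2/3 ↦ 2/3  <
φ = 2/3, ψ = 1 ↦ 1/3  <
φ = 1, ψ = 0 ↦ 1  ≥
φ = 1, ψ = 1/3 ↦ 2/3  <
φ = 1, ψ = 2/3 ↦ 1/3  <
φ = 1, ψ = 1 ↦ 0  <
So 4 of the 16 assignments meet the threshold.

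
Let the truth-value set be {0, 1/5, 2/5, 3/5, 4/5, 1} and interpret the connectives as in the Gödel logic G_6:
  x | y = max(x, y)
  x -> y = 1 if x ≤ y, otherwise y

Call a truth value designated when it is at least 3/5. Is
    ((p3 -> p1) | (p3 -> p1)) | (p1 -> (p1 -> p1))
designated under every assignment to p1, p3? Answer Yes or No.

Yes

At p1 = 0, p3 = 2/5, for instance:
p3 -> p1 = 2/5 -> 0 = 0
p3 -> p1 = 2/5 -> 0 = 0
(p3 -> p1) | (p3 -> p1) = 0 | 0 = 0
p1 -> p1 = 0 -> 0 = 1
p1 -> (p1 -> p1) = 0 -> 1 = 1
((p3 -> p1) | (p3 -> p1)) | (p1 -> (p1 -> p1)) = 0 | 1 = 1
and checking the remaining 35 assignments likewise gives ≥ 3/5 in every case.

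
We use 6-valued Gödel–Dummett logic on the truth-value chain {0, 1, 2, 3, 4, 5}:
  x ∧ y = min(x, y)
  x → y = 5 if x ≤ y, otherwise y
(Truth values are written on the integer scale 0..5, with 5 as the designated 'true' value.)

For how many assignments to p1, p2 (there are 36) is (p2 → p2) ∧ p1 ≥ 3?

18

value 5: 6 assignments (counts)
value 4: 6 assignments (counts)
value 3: 6 assignments (counts)
value 2: 6 assignments
value 1: 6 assignments
value 0: 6 assignments
So 18 of the 36 assignments meet the threshold.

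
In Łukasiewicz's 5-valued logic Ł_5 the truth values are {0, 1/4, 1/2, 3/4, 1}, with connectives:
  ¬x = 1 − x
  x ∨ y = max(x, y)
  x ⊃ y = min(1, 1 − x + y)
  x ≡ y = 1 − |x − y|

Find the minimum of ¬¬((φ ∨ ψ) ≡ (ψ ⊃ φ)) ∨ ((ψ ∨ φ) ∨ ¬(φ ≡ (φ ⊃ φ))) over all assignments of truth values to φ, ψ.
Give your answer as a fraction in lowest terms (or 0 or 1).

Take φ = 1/2, ψ = 0:
φ ∨ ψ = 1/2 ∨ 0 = 1/2
ψ ⊃ φ = 0 ⊃ 1/2 = 1
(φ ∨ ψ) ≡ (ψ ⊃ φ) = 1/2 ≡ 1 = 1/2
¬((φ ∨ ψ) ≡ (ψ ⊃ φ)) = ¬1/2 = 1/2
¬¬((φ ∨ ψ) ≡ (ψ ⊃ φ)) = ¬1/2 = 1/2
ψ ∨ φ = 0 ∨ 1/2 = 1/2
φ ⊃ φ = 1/2 ⊃ 1/2 = 1
φ ≡ (φ ⊃ φ) = 1/2 ≡ 1 = 1/2
¬(φ ≡ (φ ⊃ φ)) = ¬1/2 = 1/2
(ψ ∨ φ) ∨ ¬(φ ≡ (φ ⊃ φ)) = 1/2 ∨ 1/2 = 1/2
¬¬((φ ∨ ψ) ≡ (ψ ⊃ φ)) ∨ ((ψ ∨ φ) ∨ ¬(φ ≡ (φ ⊃ φ))) = 1/2 ∨ 1/2 = 1/2
No assignment yields a value below 1/2, so this is the minimum.

1/2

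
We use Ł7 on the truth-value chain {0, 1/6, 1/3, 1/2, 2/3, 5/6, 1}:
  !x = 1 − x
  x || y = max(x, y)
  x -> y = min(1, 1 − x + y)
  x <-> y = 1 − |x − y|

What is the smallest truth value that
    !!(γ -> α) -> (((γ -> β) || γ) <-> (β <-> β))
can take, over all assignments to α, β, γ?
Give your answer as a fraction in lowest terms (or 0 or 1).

1/2

Take α = 1/2, β = 0, γ = 1/2:
γ -> α = 1/2 -> 1/2 = 1
!(γ -> α) = !1 = 0
!!(γ -> α) = !0 = 1
γ -> β = 1/2 -> 0 = 1/2
(γ -> β) || γ = 1/2 || 1/2 = 1/2
β <-> β = 0 <-> 0 = 1
((γ -> β) || γ) <-> (β <-> β) = 1/2 <-> 1 = 1/2
!!(γ -> α) -> (((γ -> β) || γ) <-> (β <-> β)) = 1 -> 1/2 = 1/2
No assignment yields a value below 1/2, so this is the minimum.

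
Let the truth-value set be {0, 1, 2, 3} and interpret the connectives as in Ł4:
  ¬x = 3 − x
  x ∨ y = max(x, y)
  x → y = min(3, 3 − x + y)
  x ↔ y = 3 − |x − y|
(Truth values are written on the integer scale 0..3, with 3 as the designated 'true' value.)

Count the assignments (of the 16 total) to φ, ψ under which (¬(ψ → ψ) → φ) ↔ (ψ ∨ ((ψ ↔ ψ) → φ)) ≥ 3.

7

φ = 0, ψ = 0 ↦ 0  <
φ = 0, ψ = 1 ↦ 1  <
φ = 0, ψ = 2 ↦ 2  <
φ = 0, ψ = 3 ↦ 3  ≥
φ = 1, ψ = 0 ↦ 1  <
φ = 1, ψ = 1 ↦ 1  <
φ = 1, ψ = 2 ↦ 2  <
φ = 1, ψ = 3 ↦ 3  ≥
φ = 2, ψ = 0 ↦ 2  <
φ = 2, ψ = 1 ↦ 2  <
φ = 2, ψ = 2 ↦ 2  <
φ = 2, ψ = 3 ↦ 3  ≥
φ = 3, ψ = 0 ↦ 3  ≥
φ = 3, ψ = 1 ↦ 3  ≥
φ = 3, ψ = 2 ↦ 3  ≥
φ = 3, ψ = 3 ↦ 3  ≥
So 7 of the 16 assignments meet the threshold.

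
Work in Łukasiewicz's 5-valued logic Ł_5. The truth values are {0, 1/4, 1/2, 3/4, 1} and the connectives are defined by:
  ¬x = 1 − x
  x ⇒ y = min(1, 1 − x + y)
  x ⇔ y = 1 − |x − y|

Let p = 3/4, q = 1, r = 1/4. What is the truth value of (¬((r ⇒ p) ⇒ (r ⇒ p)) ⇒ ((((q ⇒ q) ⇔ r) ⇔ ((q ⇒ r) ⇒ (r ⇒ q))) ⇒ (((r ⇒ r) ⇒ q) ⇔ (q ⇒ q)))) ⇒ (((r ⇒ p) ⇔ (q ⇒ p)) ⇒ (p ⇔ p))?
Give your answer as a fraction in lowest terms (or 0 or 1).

r ⇒ p = 1/4 ⇒ 3/4 = 1
r ⇒ p = 1/4 ⇒ 3/4 = 1
(r ⇒ p) ⇒ (r ⇒ p) = 1 ⇒ 1 = 1
¬((r ⇒ p) ⇒ (r ⇒ p)) = ¬1 = 0
q ⇒ q = 1 ⇒ 1 = 1
(q ⇒ q) ⇔ r = 1 ⇔ 1/4 = 1/4
q ⇒ r = 1 ⇒ 1/4 = 1/4
r ⇒ q = 1/4 ⇒ 1 = 1
(q ⇒ r) ⇒ (r ⇒ q) = 1/4 ⇒ 1 = 1
((q ⇒ q) ⇔ r) ⇔ ((q ⇒ r) ⇒ (r ⇒ q)) = 1/4 ⇔ 1 = 1/4
r ⇒ r = 1/4 ⇒ 1/4 = 1
(r ⇒ r) ⇒ q = 1 ⇒ 1 = 1
q ⇒ q = 1 ⇒ 1 = 1
((r ⇒ r) ⇒ q) ⇔ (q ⇒ q) = 1 ⇔ 1 = 1
(((q ⇒ q) ⇔ r) ⇔ ((q ⇒ r) ⇒ (r ⇒ q))) ⇒ (((r ⇒ r) ⇒ q) ⇔ (q ⇒ q)) = 1/4 ⇒ 1 = 1
¬((r ⇒ p) ⇒ (r ⇒ p)) ⇒ ((((q ⇒ q) ⇔ r) ⇔ ((q ⇒ r) ⇒ (r ⇒ q))) ⇒ (((r ⇒ r) ⇒ q) ⇔ (q ⇒ q))) = 0 ⇒ 1 = 1
r ⇒ p = 1/4 ⇒ 3/4 = 1
q ⇒ p = 1 ⇒ 3/4 = 3/4
(r ⇒ p) ⇔ (q ⇒ p) = 1 ⇔ 3/4 = 3/4
p ⇔ p = 3/4 ⇔ 3/4 = 1
((r ⇒ p) ⇔ (q ⇒ p)) ⇒ (p ⇔ p) = 3/4 ⇒ 1 = 1
(¬((r ⇒ p) ⇒ (r ⇒ p)) ⇒ ((((q ⇒ q) ⇔ r) ⇔ ((q ⇒ r) ⇒ (r ⇒ q))) ⇒ (((r ⇒ r) ⇒ q) ⇔ (q ⇒ q)))) ⇒ (((r ⇒ p) ⇔ (q ⇒ p)) ⇒ (p ⇔ p)) = 1 ⇒ 1 = 1

1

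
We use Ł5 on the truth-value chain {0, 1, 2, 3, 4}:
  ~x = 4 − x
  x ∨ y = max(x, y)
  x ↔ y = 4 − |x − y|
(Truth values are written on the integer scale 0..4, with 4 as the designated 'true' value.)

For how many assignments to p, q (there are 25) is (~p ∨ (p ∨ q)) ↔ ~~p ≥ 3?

value 4: 12 assignments (counts)
value 3: 2 assignments (counts)
value 2: 5 assignments
value 1: 1 assignment
value 0: 5 assignments
So 14 of the 25 assignments meet the threshold.

14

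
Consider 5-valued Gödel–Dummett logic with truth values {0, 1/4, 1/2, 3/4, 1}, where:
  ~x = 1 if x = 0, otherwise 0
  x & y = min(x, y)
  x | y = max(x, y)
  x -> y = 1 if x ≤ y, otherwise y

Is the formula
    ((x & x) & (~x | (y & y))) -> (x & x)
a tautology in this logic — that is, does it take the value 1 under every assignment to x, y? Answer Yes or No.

At x = 3/4, y = 1/2, for instance:
x & x = 3/4 & 3/4 = 3/4
~x = ~3/4 = 0
y & y = 1/2 & 1/2 = 1/2
~x | (y & y) = 0 | 1/2 = 1/2
(x & x) & (~x | (y & y)) = 3/4 & 1/2 = 1/2
((x & x) & (~x | (y & y))) -> (x & x) = 1/2 -> 3/4 = 1
and checking the remaining 24 assignments likewise gives ≥ 1 in every case.

Yes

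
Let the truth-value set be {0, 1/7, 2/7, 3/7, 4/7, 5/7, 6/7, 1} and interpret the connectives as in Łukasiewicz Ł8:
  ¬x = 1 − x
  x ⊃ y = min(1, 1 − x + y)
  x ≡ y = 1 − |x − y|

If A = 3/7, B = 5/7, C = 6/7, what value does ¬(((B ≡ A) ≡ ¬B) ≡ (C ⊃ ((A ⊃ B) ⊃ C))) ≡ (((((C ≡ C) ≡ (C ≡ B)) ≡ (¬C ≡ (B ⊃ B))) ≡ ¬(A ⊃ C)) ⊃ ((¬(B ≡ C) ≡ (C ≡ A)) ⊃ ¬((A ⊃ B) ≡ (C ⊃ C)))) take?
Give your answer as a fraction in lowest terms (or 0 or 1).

5/7

B ≡ A = 5/7 ≡ 3/7 = 5/7
¬B = ¬5/7 = 2/7
(B ≡ A) ≡ ¬B = 5/7 ≡ 2/7 = 4/7
A ⊃ B = 3/7 ⊃ 5/7 = 1
(A ⊃ B) ⊃ C = 1 ⊃ 6/7 = 6/7
C ⊃ ((A ⊃ B) ⊃ C) = 6/7 ⊃ 6/7 = 1
((B ≡ A) ≡ ¬B) ≡ (C ⊃ ((A ⊃ B) ⊃ C)) = 4/7 ≡ 1 = 4/7
¬(((B ≡ A) ≡ ¬B) ≡ (C ⊃ ((A ⊃ B) ⊃ C))) = ¬4/7 = 3/7
C ≡ C = 6/7 ≡ 6/7 = 1
C ≡ B = 6/7 ≡ 5/7 = 6/7
(C ≡ C) ≡ (C ≡ B) = 1 ≡ 6/7 = 6/7
¬C = ¬6/7 = 1/7
B ⊃ B = 5/7 ⊃ 5/7 = 1
¬C ≡ (B ⊃ B) = 1/7 ≡ 1 = 1/7
((C ≡ C) ≡ (C ≡ B)) ≡ (¬C ≡ (B ⊃ B)) = 6/7 ≡ 1/7 = 2/7
A ⊃ C = 3/7 ⊃ 6/7 = 1
¬(A ⊃ C) = ¬1 = 0
(((C ≡ C) ≡ (C ≡ B)) ≡ (¬C ≡ (B ⊃ B))) ≡ ¬(A ⊃ C) = 2/7 ≡ 0 = 5/7
B ≡ C = 5/7 ≡ 6/7 = 6/7
¬(B ≡ C) = ¬6/7 = 1/7
C ≡ A = 6/7 ≡ 3/7 = 4/7
¬(B ≡ C) ≡ (C ≡ A) = 1/7 ≡ 4/7 = 4/7
A ⊃ B = 3/7 ⊃ 5/7 = 1
C ⊃ C = 6/7 ⊃ 6/7 = 1
(A ⊃ B) ≡ (C ⊃ C) = 1 ≡ 1 = 1
¬((A ⊃ B) ≡ (C ⊃ C)) = ¬1 = 0
(¬(B ≡ C) ≡ (C ≡ A)) ⊃ ¬((A ⊃ B) ≡ (C ⊃ C)) = 4/7 ⊃ 0 = 3/7
((((C ≡ C) ≡ (C ≡ B)) ≡ (¬C ≡ (B ⊃ B))) ≡ ¬(A ⊃ C)) ⊃ ((¬(B ≡ C) ≡ (C ≡ A)) ⊃ ¬((A ⊃ B) ≡ (C ⊃ C))) = 5/7 ⊃ 3/7 = 5/7
¬(((B ≡ A) ≡ ¬B) ≡ (C ⊃ ((A ⊃ B) ⊃ C))) ≡ (((((C ≡ C) ≡ (C ≡ B)) ≡ (¬C ≡ (B ⊃ B))) ≡ ¬(A ⊃ C)) ⊃ ((¬(B ≡ C) ≡ (C ≡ A)) ⊃ ¬((A ⊃ B) ≡ (C ⊃ C)))) = 3/7 ≡ 5/7 = 5/7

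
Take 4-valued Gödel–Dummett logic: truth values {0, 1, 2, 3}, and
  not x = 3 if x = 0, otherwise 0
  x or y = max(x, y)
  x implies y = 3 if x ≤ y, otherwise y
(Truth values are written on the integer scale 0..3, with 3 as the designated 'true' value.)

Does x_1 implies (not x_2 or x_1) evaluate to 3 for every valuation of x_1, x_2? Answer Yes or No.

Yes

x_1 = 0, x_2 = 0 ↦ 3
x_1 = 0, x_2 = 1 ↦ 3
x_1 = 0, x_2 = 2 ↦ 3
x_1 = 0, x_2 = 3 ↦ 3
x_1 = 1, x_2 = 0 ↦ 3
x_1 = 1, x_2 = 1 ↦ 3
x_1 = 1, x_2 = 2 ↦ 3
x_1 = 1, x_2 = 3 ↦ 3
x_1 = 2, x_2 = 0 ↦ 3
x_1 = 2, x_2 = 1 ↦ 3
x_1 = 2, x_2 = 2 ↦ 3
x_1 = 2, x_2 = 3 ↦ 3
x_1 = 3, x_2 = 0 ↦ 3
x_1 = 3, x_2 = 1 ↦ 3
x_1 = 3, x_2 = 2 ↦ 3
x_1 = 3, x_2 = 3 ↦ 3
Every assignment gives a value ≥ 3.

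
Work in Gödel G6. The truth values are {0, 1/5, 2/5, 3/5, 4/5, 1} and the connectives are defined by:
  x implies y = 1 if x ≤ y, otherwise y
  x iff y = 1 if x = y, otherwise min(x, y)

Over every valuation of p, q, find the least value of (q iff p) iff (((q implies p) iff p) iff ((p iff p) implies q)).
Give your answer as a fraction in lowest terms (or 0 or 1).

0

Take p = 0, q = 1/5:
q iff p = 1/5 iff 0 = 0
q implies p = 1/5 implies 0 = 0
(q implies p) iff p = 0 iff 0 = 1
p iff p = 0 iff 0 = 1
(p iff p) implies q = 1 implies 1/5 = 1/5
((q implies p) iff p) iff ((p iff p) implies q) = 1 iff 1/5 = 1/5
(q iff p) iff (((q implies p) iff p) iff ((p iff p) implies q)) = 0 iff 1/5 = 0
No assignment yields a value below 0, so this is the minimum.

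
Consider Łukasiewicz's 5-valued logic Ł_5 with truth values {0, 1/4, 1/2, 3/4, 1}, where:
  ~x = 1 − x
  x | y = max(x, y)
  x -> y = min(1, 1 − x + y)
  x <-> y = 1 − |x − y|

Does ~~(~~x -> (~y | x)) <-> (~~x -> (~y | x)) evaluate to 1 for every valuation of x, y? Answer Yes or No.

At x = 1, y = 1/2, for instance:
~x = ~1 = 0
~~x = ~0 = 1
~y = ~1/2 = 1/2
~y | x = 1/2 | 1 = 1
~~x -> (~y | x) = 1 -> 1 = 1
~(~~x -> (~y | x)) = ~1 = 0
~~(~~x -> (~y | x)) = ~0 = 1
~~(~~x -> (~y | x)) <-> (~~x -> (~y | x)) = 1 <-> 1 = 1
and checking the remaining 24 assignments likewise gives ≥ 1 in every case.

Yes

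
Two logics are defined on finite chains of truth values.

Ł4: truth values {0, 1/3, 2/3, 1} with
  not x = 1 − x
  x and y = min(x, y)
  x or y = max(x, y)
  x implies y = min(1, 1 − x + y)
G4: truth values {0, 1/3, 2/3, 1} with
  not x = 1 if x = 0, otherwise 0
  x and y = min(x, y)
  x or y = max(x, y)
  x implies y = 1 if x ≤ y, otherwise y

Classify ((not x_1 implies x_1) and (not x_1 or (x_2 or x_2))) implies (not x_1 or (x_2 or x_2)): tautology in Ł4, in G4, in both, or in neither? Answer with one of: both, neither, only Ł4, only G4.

both

In Ł4: every assignment gives 1 — tautology.
In G4: every assignment gives 1 — tautology.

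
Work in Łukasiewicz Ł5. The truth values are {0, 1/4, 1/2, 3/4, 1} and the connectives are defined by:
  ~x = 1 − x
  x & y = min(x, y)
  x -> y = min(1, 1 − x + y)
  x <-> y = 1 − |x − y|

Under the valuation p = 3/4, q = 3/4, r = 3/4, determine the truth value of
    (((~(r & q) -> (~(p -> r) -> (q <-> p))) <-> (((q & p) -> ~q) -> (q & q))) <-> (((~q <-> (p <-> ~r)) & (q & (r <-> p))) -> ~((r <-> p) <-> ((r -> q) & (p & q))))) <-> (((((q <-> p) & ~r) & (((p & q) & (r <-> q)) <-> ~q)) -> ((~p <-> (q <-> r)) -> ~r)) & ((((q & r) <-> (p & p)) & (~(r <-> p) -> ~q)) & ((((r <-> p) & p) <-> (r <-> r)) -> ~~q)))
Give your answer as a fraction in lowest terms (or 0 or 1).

r & q = 3/4 & 3/4 = 3/4
~(r & q) = ~3/4 = 1/4
p -> r = 3/4 -> 3/4 = 1
~(p -> r) = ~1 = 0
q <-> p = 3/4 <-> 3/4 = 1
~(p -> r) -> (q <-> p) = 0 -> 1 = 1
~(r & q) -> (~(p -> r) -> (q <-> p)) = 1/4 -> 1 = 1
q & p = 3/4 & 3/4 = 3/4
~q = ~3/4 = 1/4
(q & p) -> ~q = 3/4 -> 1/4 = 1/2
q & q = 3/4 & 3/4 = 3/4
((q & p) -> ~q) -> (q & q) = 1/2 -> 3/4 = 1
(~(r & q) -> (~(p -> r) -> (q <-> p))) <-> (((q & p) -> ~q) -> (q & q)) = 1 <-> 1 = 1
~q = ~3/4 = 1/4
~r = ~3/4 = 1/4
p <-> ~r = 3/4 <-> 1/4 = 1/2
~q <-> (p <-> ~r) = 1/4 <-> 1/2 = 3/4
r <-> p = 3/4 <-> 3/4 = 1
q & (r <-> p) = 3/4 & 1 = 3/4
(~q <-> (p <-> ~r)) & (q & (r <-> p)) = 3/4 & 3/4 = 3/4
r <-> p = 3/4 <-> 3/4 = 1
r -> q = 3/4 -> 3/4 = 1
p & q = 3/4 & 3/4 = 3/4
(r -> q) & (p & q) = 1 & 3/4 = 3/4
(r <-> p) <-> ((r -> q) & (p & q)) = 1 <-> 3/4 = 3/4
~((r <-> p) <-> ((r -> q) & (p & q))) = ~3/4 = 1/4
((~q <-> (p <-> ~r)) & (q & (r <-> p))) -> ~((r <-> p) <-> ((r -> q) & (p & q))) = 3/4 -> 1/4 = 1/2
((~(r & q) -> (~(p -> r) -> (q <-> p))) <-> (((q & p) -> ~q) -> (q & q))) <-> (((~q <-> (p <-> ~r)) & (q & (r <-> p))) -> ~((r <-> p) <-> ((r -> q) & (p & q)))) = 1 <-> 1/2 = 1/2
q <-> p = 3/4 <-> 3/4 = 1
~r = ~3/4 = 1/4
(q <-> p) & ~r = 1 & 1/4 = 1/4
p & q = 3/4 & 3/4 = 3/4
r <-> q = 3/4 <-> 3/4 = 1
(p & q) & (r <-> q) = 3/4 & 1 = 3/4
~q = ~3/4 = 1/4
((p & q) & (r <-> q)) <-> ~q = 3/4 <-> 1/4 = 1/2
((q <-> p) & ~r) & (((p & q) & (r <-> q)) <-> ~q) = 1/4 & 1/2 = 1/4
~p = ~3/4 = 1/4
q <-> r = 3/4 <-> 3/4 = 1
~p <-> (q <-> r) = 1/4 <-> 1 = 1/4
~r = ~3/4 = 1/4
(~p <-> (q <-> r)) -> ~r = 1/4 -> 1/4 = 1
(((q <-> p) & ~r) & (((p & q) & (r <-> q)) <-> ~q)) -> ((~p <-> (q <-> r)) -> ~r) = 1/4 -> 1 = 1
q & r = 3/4 & 3/4 = 3/4
p & p = 3/4 & 3/4 = 3/4
(q & r) <-> (p & p) = 3/4 <-> 3/4 = 1
r <-> p = 3/4 <-> 3/4 = 1
~(r <-> p) = ~1 = 0
~q = ~3/4 = 1/4
~(r <-> p) -> ~q = 0 -> 1/4 = 1
((q & r) <-> (p & p)) & (~(r <-> p) -> ~q) = 1 & 1 = 1
r <-> p = 3/4 <-> 3/4 = 1
(r <-> p) & p = 1 & 3/4 = 3/4
r <-> r = 3/4 <-> 3/4 = 1
((r <-> p) & p) <-> (r <-> r) = 3/4 <-> 1 = 3/4
~q = ~3/4 = 1/4
~~q = ~1/4 = 3/4
(((r <-> p) & p) <-> (r <-> r)) -> ~~q = 3/4 -> 3/4 = 1
(((q & r) <-> (p & p)) & (~(r <-> p) -> ~q)) & ((((r <-> p) & p) <-> (r <-> r)) -> ~~q) = 1 & 1 = 1
((((q <-> p) & ~r) & (((p & q) & (r <-> q)) <-> ~q)) -> ((~p <-> (q <-> r)) -> ~r)) & ((((q & r) <-> (p & p)) & (~(r <-> p) -> ~q)) & ((((r <-> p) & p) <-> (r <-> r)) -> ~~q)) = 1 & 1 = 1
(((~(r & q) -> (~(p -> r) -> (q <-> p))) <-> (((q & p) -> ~q) -> (q & q))) <-> (((~q <-> (p <-> ~r)) & (q & (r <-> p))) -> ~((r <-> p) <-> ((r -> q) & (p & q))))) <-> (((((q <-> p) & ~r) & (((p & q) & (r <-> q)) <-> ~q)) -> ((~p <-> (q <-> r)) -> ~r)) & ((((q & r) <-> (p & p)) & (~(r <-> p) -> ~q)) & ((((r <-> p) & p) <-> (r <-> r)) -> ~~q))) = 1/2 <-> 1 = 1/2

1/2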